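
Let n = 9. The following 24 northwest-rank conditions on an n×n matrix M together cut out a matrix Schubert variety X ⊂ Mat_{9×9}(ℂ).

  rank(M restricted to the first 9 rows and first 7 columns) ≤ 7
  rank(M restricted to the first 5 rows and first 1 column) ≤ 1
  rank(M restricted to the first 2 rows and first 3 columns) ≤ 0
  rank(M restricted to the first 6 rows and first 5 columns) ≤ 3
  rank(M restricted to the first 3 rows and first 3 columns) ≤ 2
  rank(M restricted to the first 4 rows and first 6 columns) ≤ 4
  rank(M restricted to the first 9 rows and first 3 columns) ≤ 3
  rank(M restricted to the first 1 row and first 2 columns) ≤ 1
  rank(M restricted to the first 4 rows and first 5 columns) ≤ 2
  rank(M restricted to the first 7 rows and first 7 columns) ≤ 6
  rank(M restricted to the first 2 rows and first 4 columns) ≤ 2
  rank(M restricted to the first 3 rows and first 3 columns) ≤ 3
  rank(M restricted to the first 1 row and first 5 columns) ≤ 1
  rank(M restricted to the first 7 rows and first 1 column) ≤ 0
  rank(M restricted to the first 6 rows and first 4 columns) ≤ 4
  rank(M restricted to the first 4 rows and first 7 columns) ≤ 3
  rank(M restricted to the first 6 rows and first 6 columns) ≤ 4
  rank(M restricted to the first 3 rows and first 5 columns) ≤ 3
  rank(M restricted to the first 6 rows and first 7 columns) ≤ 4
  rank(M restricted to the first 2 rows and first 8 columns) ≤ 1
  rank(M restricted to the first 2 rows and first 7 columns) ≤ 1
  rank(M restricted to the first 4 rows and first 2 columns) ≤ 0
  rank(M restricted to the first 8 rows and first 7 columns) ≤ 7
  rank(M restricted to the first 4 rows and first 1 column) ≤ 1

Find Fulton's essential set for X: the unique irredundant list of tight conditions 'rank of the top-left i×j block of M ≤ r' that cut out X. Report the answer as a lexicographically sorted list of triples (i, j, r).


The tightest implied rank at each (i,j), from the 24 conditions:

  0  0  0  1  1  1  1  1  1
  0  0  0  1  1  1  1  1  2
  0  0  1  2  2  2  2  2  3
  0  0  1  2  2  3  3  3  4
  0  1  2  3  3  4  4  4  5
  0  1  2  3  3  4  4  5  6
  0  1  2  3  4  5  5  6  7
  1  2  3  4  5  6  6  7  8
  1  2  3  4  5  6  7  8  9

second differences of R give the permutation w = (4, 9, 3, 6, 2, 8, 5, 1, 7).

D(w) has 20 cells with 7 SE-corners; essential set:

[(2, 3, 0), (2, 8, 1), (4, 2, 0), (4, 5, 2), (6, 5, 3), (6, 7, 4), (7, 1, 0)]


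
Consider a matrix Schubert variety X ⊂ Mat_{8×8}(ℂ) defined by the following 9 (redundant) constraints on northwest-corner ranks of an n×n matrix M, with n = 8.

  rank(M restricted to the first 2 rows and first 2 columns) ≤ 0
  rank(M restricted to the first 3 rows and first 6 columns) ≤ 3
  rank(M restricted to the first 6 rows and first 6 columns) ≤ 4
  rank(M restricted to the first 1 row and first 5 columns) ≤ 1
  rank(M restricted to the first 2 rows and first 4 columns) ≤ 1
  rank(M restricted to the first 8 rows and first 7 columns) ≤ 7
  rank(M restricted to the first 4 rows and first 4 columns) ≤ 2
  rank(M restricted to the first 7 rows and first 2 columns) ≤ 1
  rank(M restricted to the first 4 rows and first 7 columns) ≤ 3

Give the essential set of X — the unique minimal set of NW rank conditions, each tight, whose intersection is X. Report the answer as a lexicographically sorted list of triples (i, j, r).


Reconstructing r_w from the 9 given conditions:

  R[1]: 0 | 0 | 1 | 1 | 1 | 1 | 1 | 1
  R[2]: 0 | 0 | 1 | 1 | 2 | 2 | 2 | 2
  R[3]: 1 | 1 | 2 | 2 | 3 | 3 | 3 | 3
  R[4]: 1 | 1 | 2 | 2 | 3 | 3 | 3 | 4
  R[5]: 1 | 1 | 2 | 3 | 4 | 4 | 4 | 5
  R[6]: 1 | 1 | 2 | 3 | 4 | 4 | 5 | 6
  R[7]: 1 | 1 | 2 | 3 | 4 | 5 | 6 | 7
  R[8]: 1 | 2 | 3 | 4 | 5 | 6 | 7 | 8

giving w = (3, 5, 1, 8, 4, 7, 6, 2) via Δ²R.

|D(w)|=13, |Ess(w)|=6:

[(2, 2, 0), (2, 4, 1), (4, 4, 2), (4, 7, 3), (6, 6, 4), (7, 2, 1)]


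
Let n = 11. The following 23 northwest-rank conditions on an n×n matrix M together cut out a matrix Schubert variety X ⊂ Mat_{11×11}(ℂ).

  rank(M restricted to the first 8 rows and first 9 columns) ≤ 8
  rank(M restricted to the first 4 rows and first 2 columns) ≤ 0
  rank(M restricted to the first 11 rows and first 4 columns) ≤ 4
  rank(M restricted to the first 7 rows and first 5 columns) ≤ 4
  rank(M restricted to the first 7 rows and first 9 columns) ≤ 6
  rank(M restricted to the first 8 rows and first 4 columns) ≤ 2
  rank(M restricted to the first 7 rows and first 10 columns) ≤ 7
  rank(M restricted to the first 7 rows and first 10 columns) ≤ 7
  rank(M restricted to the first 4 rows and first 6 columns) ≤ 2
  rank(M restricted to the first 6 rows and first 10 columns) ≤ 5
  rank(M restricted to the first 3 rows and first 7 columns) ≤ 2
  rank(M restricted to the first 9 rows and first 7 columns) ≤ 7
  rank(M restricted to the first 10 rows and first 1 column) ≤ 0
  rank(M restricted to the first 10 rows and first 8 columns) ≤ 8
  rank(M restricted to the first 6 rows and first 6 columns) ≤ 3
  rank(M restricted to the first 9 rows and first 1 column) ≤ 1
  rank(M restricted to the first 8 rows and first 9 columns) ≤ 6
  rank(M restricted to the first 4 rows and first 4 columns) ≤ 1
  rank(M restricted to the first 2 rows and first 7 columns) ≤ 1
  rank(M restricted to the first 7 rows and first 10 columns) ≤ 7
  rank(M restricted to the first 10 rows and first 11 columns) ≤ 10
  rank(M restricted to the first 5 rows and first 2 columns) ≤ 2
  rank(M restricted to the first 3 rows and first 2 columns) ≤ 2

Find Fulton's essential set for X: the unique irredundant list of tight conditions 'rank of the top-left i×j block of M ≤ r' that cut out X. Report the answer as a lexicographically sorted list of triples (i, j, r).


Propagating the 23 rank bounds to every northwest block:

  0 0 1 1 1 1 1 1 1 1 1
  0 0 1 1 1 1 1 2 2 2 2
  0 0 1 1 2 2 2 3 3 3 3
  0 0 1 1 2 2 3 4 4 4 4
  0 1 2 2 3 3 4 5 5 5 5
  0 1 2 2 3 3 4 5 5 5 6
  0 1 2 2 3 4 5 6 6 6 7
  0 1 2 2 3 4 5 6 6 7 8
  0 1 2 3 4 5 6 7 7 8 9
  0 1 2 3 4 5 6 7 8 9 10
  1 2 3 4 5 6 7 8 9 10 11

the unique w with this rank table is (3, 8, 5, 7, 2, 11, 6, 10, 4, 9, 1).

Rothe diagram D(w) (28 cells), 9 SE-corners (essential conditions):

[(2, 7, 1), (4, 2, 0), (4, 4, 1), (4, 6, 2), (6, 6, 3), (6, 10, 5), (8, 4, 2), (8, 9, 6), (10, 1, 0)]


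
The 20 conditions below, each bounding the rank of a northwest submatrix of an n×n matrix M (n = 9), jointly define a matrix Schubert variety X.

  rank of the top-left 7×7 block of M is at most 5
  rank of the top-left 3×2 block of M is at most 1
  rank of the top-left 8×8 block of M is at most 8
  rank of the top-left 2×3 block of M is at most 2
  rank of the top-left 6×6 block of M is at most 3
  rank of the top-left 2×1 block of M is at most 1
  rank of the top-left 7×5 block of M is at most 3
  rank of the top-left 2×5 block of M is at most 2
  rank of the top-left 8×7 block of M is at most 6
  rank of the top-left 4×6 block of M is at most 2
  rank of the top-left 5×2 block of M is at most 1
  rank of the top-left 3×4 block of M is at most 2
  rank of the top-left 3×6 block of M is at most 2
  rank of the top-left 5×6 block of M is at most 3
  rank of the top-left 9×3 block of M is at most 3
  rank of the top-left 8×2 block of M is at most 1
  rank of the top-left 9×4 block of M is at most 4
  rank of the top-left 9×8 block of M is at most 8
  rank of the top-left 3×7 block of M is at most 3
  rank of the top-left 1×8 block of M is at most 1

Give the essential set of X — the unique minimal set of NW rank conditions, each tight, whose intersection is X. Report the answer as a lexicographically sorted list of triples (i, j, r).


The tightest implied rank at each (i,j), from the 20 conditions:

  i=1: 1 | 1 | 1 | 1 | 1 | 1 | 1 | 1 | 1
  i=2: 1 | 1 | 2 | 2 | 2 | 2 | 2 | 2 | 2
  i=3: 1 | 1 | 2 | 2 | 2 | 2 | 3 | 3 | 3
  i=4: 1 | 1 | 2 | 2 | 2 | 2 | 3 | 4 | 4
  i=5: 1 | 1 | 2 | 3 | 3 | 3 | 4 | 5 | 5
  i=6: 1 | 1 | 2 | 3 | 3 | 3 | 4 | 5 | 6
  i=7: 1 | 1 | 2 | 3 | 3 | 4 | 5 | 6 | 7
  i=8: 1 | 1 | 2 | 3 | 4 | 5 | 6 | 7 | 8
  i=9: 1 | 2 | 3 | 4 | 5 | 6 | 7 | 8 | 9

the unique w with this rank table is (1, 3, 7, 8, 4, 9, 6, 5, 2).

|D(w)|=16, |Ess(w)|=4:

[(4, 6, 2), (6, 6, 3), (7, 5, 3), (8, 2, 1)]


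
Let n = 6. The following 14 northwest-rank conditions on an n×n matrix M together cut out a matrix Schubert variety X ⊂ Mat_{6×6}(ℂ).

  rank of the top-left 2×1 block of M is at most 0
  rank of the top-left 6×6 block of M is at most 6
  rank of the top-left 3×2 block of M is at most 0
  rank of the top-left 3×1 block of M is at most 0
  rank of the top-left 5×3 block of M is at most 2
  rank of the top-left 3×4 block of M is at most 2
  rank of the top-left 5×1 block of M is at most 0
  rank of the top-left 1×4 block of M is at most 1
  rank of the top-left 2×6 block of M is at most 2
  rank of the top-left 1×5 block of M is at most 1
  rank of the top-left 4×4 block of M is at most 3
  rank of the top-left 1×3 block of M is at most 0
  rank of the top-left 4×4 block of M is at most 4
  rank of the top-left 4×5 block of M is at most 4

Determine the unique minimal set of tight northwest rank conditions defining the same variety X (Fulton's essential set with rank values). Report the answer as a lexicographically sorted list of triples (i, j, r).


Reconstructing r_w from the 14 given conditions:

  0, 0, 0, 1, 1, 1
  0, 0, 1, 2, 2, 2
  0, 0, 1, 2, 3, 3
  0, 1, 2, 3, 4, 4
  0, 1, 2, 3, 4, 5
  1, 2, 3, 4, 5, 6

second differences of R give the permutation w = (4, 3, 5, 2, 6, 1).

3 SE-corners of the 9-cell Rothe diagram give Ess(w):

[(1, 3, 0), (3, 2, 0), (5, 1, 0)]


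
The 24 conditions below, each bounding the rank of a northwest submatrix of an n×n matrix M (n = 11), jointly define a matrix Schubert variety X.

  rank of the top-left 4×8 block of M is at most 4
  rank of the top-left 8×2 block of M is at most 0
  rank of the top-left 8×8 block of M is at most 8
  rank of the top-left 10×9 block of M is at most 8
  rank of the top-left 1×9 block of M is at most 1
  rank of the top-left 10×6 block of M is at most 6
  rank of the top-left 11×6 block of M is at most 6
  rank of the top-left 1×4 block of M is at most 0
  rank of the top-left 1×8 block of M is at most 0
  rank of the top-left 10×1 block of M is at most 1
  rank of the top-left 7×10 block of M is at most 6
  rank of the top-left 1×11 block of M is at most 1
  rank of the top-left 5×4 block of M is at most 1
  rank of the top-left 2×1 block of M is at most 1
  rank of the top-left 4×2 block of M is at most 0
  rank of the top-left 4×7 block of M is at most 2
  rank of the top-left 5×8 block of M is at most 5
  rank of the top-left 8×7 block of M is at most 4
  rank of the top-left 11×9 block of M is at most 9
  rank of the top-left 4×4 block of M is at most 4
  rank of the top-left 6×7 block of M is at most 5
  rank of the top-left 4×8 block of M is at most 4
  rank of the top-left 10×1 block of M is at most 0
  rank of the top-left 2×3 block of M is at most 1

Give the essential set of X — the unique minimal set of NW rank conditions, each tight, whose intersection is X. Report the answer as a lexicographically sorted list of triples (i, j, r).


Reconstructing r_w from the 24 given conditions:

  row 1: 0, 0, 0, 0, 0, 0, 0, 0, 1, 1, 1
  row 2: 0, 0, 1, 1, 1, 1, 1, 1, 2, 2, 2
  row 3: 0, 0, 1, 1, 2, 2, 2, 2, 3, 3, 3
  row 4: 0, 0, 1, 1, 2, 2, 2, 3, 4, 4, 4
  row 5: 0, 0, 1, 1, 2, 3, 3, 4, 5, 5, 5
  row 6: 0, 0, 1, 2, 3, 4, 4, 5, 6, 6, 6
  row 7: 0, 0, 1, 2, 3, 4, 4, 5, 6, 6, 7
  row 8: 0, 0, 1, 2, 3, 4, 4, 5, 6, 7, 8
  row 9: 0, 1, 2, 3, 4, 5, 5, 6, 7, 8, 9
  row 10: 0, 1, 2, 3, 4, 5, 6, 7, 8, 9, 10
  row 11: 1, 2, 3, 4, 5, 6, 7, 8, 9, 10, 11

giving w = (9, 3, 5, 8, 6, 4, 11, 10, 2, 7, 1) via Δ²R.

ℓ(w)=32; the 7 essential cells (i,j,r):

[(1, 8, 0), (4, 7, 2), (5, 4, 1), (7, 10, 6), (8, 2, 0), (8, 7, 4), (10, 1, 0)]


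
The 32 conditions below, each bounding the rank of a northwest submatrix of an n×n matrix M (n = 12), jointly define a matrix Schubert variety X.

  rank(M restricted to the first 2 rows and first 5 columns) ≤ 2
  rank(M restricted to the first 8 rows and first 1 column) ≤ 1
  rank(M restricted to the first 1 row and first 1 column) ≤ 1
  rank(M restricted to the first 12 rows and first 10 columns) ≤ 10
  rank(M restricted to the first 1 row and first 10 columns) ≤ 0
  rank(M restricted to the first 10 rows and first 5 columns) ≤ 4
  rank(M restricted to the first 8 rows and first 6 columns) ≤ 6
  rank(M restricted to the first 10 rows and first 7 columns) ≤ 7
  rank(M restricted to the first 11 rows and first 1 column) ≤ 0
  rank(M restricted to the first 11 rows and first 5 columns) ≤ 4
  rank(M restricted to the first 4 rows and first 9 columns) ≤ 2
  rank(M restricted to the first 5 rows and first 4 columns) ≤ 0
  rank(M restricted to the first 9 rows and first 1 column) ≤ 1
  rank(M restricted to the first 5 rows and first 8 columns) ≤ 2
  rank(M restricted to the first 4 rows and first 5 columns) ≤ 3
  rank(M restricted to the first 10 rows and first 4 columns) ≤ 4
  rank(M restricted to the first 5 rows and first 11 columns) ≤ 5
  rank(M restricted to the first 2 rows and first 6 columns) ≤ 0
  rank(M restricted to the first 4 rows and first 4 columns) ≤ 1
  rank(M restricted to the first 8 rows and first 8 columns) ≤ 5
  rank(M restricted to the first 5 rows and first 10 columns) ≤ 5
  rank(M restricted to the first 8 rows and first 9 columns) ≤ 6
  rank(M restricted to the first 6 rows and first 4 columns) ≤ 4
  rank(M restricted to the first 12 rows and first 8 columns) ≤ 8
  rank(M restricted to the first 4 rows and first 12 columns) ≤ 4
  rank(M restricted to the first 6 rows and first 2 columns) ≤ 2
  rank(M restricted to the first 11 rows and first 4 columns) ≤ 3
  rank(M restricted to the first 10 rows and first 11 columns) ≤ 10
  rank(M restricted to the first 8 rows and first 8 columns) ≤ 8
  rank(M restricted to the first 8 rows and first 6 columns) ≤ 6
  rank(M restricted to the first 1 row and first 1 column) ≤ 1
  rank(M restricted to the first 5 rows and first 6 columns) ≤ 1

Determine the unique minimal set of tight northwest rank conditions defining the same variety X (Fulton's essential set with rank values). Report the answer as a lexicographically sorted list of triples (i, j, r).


Reconstructing r_w from the 32 given conditions:

  0 | 0 | 0 | 0 | 0 | 0 | 0 | 0 | 0 | 0 | 1 | 1
  0 | 0 | 0 | 0 | 0 | 0 | 1 | 1 | 1 | 1 | 2 | 2
  0 | 0 | 0 | 0 | 1 | 1 | 2 | 2 | 2 | 2 | 3 | 3
  0 | 0 | 0 | 0 | 1 | 1 | 2 | 2 | 2 | 3 | 4 | 4
  0 | 0 | 0 | 0 | 1 | 1 | 2 | 2 | 3 | 4 | 5 | 5
  0 | 1 | 1 | 1 | 2 | 2 | 3 | 3 | 4 | 5 | 6 | 6
  0 | 1 | 2 | 2 | 3 | 3 | 4 | 4 | 5 | 6 | 7 | 7
  0 | 1 | 2 | 3 | 4 | 4 | 5 | 5 | 6 | 7 | 8 | 8
  0 | 1 | 2 | 3 | 4 | 5 | 6 | 6 | 7 | 8 | 9 | 9
  0 | 1 | 2 | 3 | 4 | 5 | 6 | 7 | 8 | 9 | 10 | 10
  0 | 1 | 2 | 3 | 4 | 5 | 6 | 7 | 8 | 9 | 10 | 11
  1 | 2 | 3 | 4 | 5 | 6 | 7 | 8 | 9 | 10 | 11 | 12

the unique w with this rank table is (11, 7, 5, 10, 9, 2, 3, 4, 6, 8, 12, 1).

|D(w)|=39, |Ess(w)|=7:

[(1, 10, 0), (2, 6, 0), (4, 9, 2), (5, 4, 0), (5, 6, 1), (5, 8, 2), (11, 1, 0)]


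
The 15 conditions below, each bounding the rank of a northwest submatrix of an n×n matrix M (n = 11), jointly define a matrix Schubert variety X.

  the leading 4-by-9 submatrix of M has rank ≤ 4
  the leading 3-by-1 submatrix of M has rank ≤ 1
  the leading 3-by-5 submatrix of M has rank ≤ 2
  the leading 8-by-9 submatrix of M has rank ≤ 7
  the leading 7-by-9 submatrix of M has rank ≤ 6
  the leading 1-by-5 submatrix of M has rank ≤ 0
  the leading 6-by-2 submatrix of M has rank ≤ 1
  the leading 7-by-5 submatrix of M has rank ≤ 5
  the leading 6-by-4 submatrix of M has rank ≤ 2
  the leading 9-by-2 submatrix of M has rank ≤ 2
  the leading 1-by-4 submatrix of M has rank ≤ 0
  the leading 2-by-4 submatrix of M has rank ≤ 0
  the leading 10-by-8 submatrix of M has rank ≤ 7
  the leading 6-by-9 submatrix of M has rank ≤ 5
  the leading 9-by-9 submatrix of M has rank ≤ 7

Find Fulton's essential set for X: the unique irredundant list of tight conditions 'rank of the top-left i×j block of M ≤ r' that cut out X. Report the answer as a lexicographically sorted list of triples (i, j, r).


The tightest implied rank at each (i,j), from the 15 conditions:

  i=1: 0 0 0 0 0 1 1 1 1 1 1
  i=2: 0 0 0 0 1 2 2 2 2 2 2
  i=3: 1 1 1 1 2 3 3 3 3 3 3
  i=4: 1 1 2 2 3 4 4 4 4 4 4
  i=5: 1 1 2 2 3 4 5 5 5 5 5
  i=6: 1 1 2 2 3 4 5 5 5 6 6
  i=7: 1 2 3 3 4 5 6 6 6 7 7
  i=8: 1 2 3 4 5 6 7 7 7 8 8
  i=9: 1 2 3 4 5 6 7 7 7 8 9
  i=10: 1 2 3 4 5 6 7 7 8 9 10
  i=11: 1 2 3 4 5 6 7 8 9 10 11

so w = (6, 5, 1, 3, 7, 10, 2, 4, 11, 9, 8).

ℓ(w)=19; the 7 essential cells (i,j,r):

[(1, 5, 0), (2, 4, 0), (6, 2, 1), (6, 4, 2), (6, 9, 5), (9, 9, 7), (10, 8, 7)]


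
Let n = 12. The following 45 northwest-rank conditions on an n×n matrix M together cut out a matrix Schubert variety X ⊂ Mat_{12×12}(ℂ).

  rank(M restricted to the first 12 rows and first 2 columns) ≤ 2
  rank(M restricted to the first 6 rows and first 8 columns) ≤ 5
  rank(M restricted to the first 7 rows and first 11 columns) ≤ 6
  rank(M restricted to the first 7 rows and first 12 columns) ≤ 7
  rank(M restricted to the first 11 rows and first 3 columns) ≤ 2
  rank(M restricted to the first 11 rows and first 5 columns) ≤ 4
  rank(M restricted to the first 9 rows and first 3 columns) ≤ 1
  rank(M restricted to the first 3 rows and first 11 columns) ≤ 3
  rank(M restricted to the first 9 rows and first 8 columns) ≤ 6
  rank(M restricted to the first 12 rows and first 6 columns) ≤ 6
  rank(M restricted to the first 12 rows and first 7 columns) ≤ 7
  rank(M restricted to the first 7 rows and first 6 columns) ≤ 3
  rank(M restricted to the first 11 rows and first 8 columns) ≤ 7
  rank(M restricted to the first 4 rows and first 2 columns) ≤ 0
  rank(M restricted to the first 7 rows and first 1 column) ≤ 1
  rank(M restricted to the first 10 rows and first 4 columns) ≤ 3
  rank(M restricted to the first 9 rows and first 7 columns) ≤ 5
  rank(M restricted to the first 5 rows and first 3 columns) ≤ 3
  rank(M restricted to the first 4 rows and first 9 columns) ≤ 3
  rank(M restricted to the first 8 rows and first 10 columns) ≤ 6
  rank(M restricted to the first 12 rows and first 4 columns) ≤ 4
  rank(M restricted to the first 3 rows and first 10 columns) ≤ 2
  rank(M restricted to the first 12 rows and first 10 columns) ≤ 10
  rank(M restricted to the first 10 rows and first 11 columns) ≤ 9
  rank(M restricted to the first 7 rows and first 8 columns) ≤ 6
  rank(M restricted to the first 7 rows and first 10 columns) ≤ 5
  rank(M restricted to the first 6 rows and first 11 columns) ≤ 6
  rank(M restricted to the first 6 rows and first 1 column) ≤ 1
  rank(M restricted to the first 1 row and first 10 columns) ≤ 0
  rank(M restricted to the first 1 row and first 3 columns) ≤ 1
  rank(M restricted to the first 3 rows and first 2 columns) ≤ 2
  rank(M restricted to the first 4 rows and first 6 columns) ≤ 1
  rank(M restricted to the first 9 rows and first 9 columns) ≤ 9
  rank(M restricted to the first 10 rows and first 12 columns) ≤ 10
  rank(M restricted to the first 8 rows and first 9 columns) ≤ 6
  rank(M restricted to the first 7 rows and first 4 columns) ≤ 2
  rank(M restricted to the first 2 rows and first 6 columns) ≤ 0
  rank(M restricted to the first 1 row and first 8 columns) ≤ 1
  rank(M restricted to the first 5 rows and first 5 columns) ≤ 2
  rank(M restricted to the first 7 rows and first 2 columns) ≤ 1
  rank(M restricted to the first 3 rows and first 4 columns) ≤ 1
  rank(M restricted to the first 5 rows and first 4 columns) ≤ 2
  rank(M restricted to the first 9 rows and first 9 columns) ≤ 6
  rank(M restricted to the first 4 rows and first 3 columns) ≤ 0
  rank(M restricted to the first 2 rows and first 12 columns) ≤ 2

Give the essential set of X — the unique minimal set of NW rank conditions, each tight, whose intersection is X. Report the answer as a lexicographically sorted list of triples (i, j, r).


The tightest implied rank at each (i,j), from the 45 conditions:

  i=1: 0  0  0  0  0  0  0  0  0  0  1  1
  i=2: 0  0  0  0  0  0  1  1  1  1  2  2
  i=3: 0  0  0  1  1  1  2  2  2  2  3  3
  i=4: 0  0  0  1  1  1  2  3  3  3  4  4
  i=5: 1  1  1  2  2  2  3  4  4  4  5  5
  i=6: 1  1  1  2  3  3  4  5  5  5  6  6
  i=7: 1  1  1  2  3  3  4  5  5  5  6  7
  i=8: 1  1  1  2  3  4  5  6  6  6  7  8
  i=9: 1  1  1  2  3  4  5  6  6  7  8  9
  i=10: 1  2  2  3  4  5  6  7  7  8  9  10
  i=11: 1  2  2  3  4  5  6  7  8  9  10  11
  i=12: 1  2  3  4  5  6  7  8  9  10  11  12

reading off 1-entries of Δ²R: w = (11, 7, 4, 8, 1, 5, 12, 6, 10, 2, 9, 3).

ℓ(w)=37; the 9 essential cells (i,j,r):

[(1, 10, 0), (2, 6, 0), (4, 3, 0), (4, 6, 1), (7, 6, 3), (7, 10, 5), (9, 3, 1), (9, 9, 6), (11, 3, 2)]


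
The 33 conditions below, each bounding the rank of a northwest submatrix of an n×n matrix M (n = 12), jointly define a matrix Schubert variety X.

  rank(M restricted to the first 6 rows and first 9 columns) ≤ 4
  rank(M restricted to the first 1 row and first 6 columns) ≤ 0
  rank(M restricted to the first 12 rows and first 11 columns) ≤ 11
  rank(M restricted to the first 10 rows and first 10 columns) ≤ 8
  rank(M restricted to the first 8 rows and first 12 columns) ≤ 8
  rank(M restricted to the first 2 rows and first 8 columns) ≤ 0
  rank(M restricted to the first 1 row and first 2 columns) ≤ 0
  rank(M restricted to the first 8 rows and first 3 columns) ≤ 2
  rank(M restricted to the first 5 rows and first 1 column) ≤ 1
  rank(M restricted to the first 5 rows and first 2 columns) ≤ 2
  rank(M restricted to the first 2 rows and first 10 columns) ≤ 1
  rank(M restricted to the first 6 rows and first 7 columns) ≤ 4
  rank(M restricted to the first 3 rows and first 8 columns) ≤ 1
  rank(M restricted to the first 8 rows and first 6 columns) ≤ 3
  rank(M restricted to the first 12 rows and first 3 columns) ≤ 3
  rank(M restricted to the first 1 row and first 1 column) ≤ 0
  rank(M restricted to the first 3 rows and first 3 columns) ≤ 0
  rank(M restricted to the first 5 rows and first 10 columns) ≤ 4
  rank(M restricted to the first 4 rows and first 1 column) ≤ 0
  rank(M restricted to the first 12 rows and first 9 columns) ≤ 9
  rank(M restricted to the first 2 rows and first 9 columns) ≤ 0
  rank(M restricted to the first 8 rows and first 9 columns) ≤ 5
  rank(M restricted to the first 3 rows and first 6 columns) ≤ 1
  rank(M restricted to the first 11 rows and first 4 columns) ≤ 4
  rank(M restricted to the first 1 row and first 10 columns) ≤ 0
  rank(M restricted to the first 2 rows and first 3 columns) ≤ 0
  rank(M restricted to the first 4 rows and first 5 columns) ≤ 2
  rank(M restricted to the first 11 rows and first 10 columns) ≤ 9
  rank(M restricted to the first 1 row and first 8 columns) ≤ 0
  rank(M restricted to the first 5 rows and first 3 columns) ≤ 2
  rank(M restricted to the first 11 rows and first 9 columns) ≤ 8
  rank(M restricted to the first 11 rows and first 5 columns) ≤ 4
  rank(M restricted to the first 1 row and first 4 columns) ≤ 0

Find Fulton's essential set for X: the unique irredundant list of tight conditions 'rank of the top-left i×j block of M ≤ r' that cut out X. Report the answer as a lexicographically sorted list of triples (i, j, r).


Reconstructing r_w from the 33 given conditions:

  R[1]: 0 0 0 0 0 0 0 0 0 0 1 1
  R[2]: 0 0 0 0 0 0 0 0 0 1 2 2
  R[3]: 0 0 0 1 1 1 1 1 1 2 3 3
  R[4]: 0 1 1 2 2 2 2 2 2 3 4 4
  R[5]: 1 2 2 3 3 3 3 3 3 4 5 5
  R[6]: 1 2 2 3 3 3 4 4 4 5 6 6
  R[7]: 1 2 2 3 3 3 4 5 5 6 7 7
  R[8]: 1 2 2 3 3 3 4 5 5 6 7 8
  R[9]: 1 2 3 4 4 4 5 6 6 7 8 9
  R[10]: 1 2 3 4 4 5 6 7 7 8 9 10
  R[11]: 1 2 3 4 4 5 6 7 8 9 10 11
  R[12]: 1 2 3 4 5 6 7 8 9 10 11 12

so w = (11, 10, 4, 2, 1, 7, 8, 12, 3, 6, 9, 5).

Fulton essential set (8 of the 35 Rothe cells):

[(1, 10, 0), (2, 9, 0), (3, 3, 0), (4, 1, 0), (8, 3, 2), (8, 6, 3), (8, 9, 5), (11, 5, 4)]


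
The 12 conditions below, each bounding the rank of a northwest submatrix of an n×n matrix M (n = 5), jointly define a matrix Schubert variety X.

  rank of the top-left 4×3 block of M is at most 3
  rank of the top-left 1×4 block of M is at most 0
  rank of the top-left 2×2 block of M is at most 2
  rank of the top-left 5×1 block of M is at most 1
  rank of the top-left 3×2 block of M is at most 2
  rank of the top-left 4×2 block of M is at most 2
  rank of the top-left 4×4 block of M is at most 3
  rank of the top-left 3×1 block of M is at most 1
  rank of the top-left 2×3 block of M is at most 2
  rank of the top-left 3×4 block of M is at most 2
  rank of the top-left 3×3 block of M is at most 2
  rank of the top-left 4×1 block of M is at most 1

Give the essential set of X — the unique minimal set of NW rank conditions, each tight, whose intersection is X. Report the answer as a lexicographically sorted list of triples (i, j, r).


Rank table r_w(5×5) implied by the 12 constraints:

  row 1: 0 0 0 0 1
  row 2: 1 1 1 1 2
  row 3: 1 2 2 2 3
  row 4: 1 2 3 3 4
  row 5: 1 2 3 4 5

second differences of R give the permutation w = (5, 1, 2, 3, 4).

Fulton essential set (1 of the 4 Rothe cells):

[(1, 4, 0)]


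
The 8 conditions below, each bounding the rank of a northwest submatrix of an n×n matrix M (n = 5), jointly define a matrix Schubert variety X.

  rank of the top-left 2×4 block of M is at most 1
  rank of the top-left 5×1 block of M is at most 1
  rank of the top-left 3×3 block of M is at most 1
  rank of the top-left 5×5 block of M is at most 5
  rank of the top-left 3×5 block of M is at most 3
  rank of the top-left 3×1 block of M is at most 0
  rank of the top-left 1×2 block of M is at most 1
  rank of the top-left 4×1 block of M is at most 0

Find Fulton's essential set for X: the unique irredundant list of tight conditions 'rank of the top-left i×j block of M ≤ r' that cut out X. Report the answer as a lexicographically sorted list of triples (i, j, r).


Reconstructing r_w from the 8 given conditions:

  R[1]: 0 | 1 | 1 | 1 | 1
  R[2]: 0 | 1 | 1 | 1 | 2
  R[3]: 0 | 1 | 1 | 2 | 3
  R[4]: 0 | 1 | 2 | 3 | 4
  R[5]: 1 | 2 | 3 | 4 | 5

second differences of R give the permutation w = (2, 5, 4, 3, 1).

Fulton essential set (3 of the 7 Rothe cells):

[(2, 4, 1), (3, 3, 1), (4, 1, 0)]


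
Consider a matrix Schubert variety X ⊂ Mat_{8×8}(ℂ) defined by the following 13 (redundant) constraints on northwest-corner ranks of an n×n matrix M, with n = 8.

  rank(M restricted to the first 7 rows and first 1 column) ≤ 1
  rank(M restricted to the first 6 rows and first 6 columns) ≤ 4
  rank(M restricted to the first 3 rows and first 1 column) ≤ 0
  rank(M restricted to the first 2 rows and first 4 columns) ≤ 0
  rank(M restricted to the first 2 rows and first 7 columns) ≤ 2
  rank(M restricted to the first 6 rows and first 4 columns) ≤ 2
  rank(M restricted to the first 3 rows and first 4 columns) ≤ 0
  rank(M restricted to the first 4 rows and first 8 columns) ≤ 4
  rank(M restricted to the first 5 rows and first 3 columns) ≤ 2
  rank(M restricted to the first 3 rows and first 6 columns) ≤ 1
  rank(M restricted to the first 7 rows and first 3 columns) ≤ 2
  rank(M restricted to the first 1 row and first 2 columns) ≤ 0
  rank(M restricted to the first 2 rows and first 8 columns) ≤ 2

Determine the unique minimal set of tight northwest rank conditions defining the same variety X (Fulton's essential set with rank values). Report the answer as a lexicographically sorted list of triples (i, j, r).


Computing R[i][j] = min implied NW-rank bound (n=8, 13 conditions):

  i=1: 0  0  0  0  1  1  1  1
  i=2: 0  0  0  0  1  1  2  2
  i=3: 0  0  0  0  1  1  2  3
  i=4: 1  1  1  1  2  2  3  4
  i=5: 1  2  2  2  3  3  4  5
  i=6: 1  2  2  2  3  4  5  6
  i=7: 1  2  2  3  4  5  6  7
  i=8: 1  2  3  4  5  6  7  8

so w = (5, 7, 8, 1, 2, 6, 4, 3).

4 SE-corners of the 17-cell Rothe diagram give Ess(w):

[(3, 4, 0), (3, 6, 1), (6, 4, 2), (7, 3, 2)]


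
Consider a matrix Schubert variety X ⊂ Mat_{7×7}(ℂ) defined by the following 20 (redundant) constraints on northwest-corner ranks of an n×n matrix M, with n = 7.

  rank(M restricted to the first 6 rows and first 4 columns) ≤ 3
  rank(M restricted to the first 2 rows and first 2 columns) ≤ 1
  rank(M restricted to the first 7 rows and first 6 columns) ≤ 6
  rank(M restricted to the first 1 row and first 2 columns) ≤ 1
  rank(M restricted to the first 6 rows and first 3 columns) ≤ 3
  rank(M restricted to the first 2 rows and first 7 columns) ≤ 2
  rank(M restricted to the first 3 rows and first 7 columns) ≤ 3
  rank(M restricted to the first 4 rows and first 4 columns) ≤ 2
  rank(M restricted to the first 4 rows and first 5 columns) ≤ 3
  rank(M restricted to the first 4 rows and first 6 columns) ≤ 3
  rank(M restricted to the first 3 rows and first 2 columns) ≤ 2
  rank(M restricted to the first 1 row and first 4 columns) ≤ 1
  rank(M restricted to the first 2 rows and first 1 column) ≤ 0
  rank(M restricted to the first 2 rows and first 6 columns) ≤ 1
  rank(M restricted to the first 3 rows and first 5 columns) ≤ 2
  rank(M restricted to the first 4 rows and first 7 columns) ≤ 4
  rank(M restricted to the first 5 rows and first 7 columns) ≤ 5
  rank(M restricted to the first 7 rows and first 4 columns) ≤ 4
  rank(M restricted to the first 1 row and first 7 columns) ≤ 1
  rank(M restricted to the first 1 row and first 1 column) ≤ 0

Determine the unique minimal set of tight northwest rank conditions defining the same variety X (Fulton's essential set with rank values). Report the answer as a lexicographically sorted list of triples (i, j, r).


Propagating the 20 rank bounds to every northwest block:

  0 1 1 1 1 1 1
  0 1 1 1 1 1 2
  1 2 2 2 2 2 3
  1 2 2 2 3 3 4
  1 2 3 3 4 4 5
  1 2 3 3 4 5 6
  1 2 3 4 5 6 7

hence w(1..7) = (2, 7, 1, 5, 3, 6, 4).

D(w) has 9 cells with 4 SE-corners; essential set:

[(2, 1, 0), (2, 6, 1), (4, 4, 2), (6, 4, 3)]


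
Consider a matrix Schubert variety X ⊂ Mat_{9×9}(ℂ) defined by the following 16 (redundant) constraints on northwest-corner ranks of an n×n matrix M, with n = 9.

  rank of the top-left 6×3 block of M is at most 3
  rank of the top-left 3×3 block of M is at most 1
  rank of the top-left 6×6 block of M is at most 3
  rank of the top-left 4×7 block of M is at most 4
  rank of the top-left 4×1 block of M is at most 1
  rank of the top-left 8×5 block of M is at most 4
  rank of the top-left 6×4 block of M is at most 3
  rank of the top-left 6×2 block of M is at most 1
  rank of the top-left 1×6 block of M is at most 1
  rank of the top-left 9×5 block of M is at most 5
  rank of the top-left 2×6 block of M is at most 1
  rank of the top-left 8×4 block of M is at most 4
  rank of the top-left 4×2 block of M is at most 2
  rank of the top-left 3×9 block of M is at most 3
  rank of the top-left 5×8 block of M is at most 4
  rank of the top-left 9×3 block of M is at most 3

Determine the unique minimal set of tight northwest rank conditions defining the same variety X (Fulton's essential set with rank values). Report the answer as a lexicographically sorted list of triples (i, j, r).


Computing R[i][j] = min implied NW-rank bound (n=9, 16 conditions):

  row 1: 1, 1, 1, 1, 1, 1, 1, 1, 1
  row 2: 1, 1, 1, 1, 1, 1, 2, 2, 2
  row 3: 1, 1, 1, 2, 2, 2, 3, 3, 3
  row 4: 1, 1, 2, 3, 3, 3, 4, 4, 4
  row 5: 1, 1, 2, 3, 3, 3, 4, 4, 5
  row 6: 1, 1, 2, 3, 3, 3, 4, 5, 6
  row 7: 1, 2, 3, 4, 4, 4, 5, 6, 7
  row 8: 1, 2, 3, 4, 4, 5, 6, 7, 8
  row 9: 1, 2, 3, 4, 5, 6, 7, 8, 9

reading off 1-entries of Δ²R: w = (1, 7, 4, 3, 9, 8, 2, 6, 5).

D(w) has 16 cells with 6 SE-corners; essential set:

[(2, 6, 1), (3, 3, 1), (5, 8, 4), (6, 2, 1), (6, 6, 3), (8, 5, 4)]


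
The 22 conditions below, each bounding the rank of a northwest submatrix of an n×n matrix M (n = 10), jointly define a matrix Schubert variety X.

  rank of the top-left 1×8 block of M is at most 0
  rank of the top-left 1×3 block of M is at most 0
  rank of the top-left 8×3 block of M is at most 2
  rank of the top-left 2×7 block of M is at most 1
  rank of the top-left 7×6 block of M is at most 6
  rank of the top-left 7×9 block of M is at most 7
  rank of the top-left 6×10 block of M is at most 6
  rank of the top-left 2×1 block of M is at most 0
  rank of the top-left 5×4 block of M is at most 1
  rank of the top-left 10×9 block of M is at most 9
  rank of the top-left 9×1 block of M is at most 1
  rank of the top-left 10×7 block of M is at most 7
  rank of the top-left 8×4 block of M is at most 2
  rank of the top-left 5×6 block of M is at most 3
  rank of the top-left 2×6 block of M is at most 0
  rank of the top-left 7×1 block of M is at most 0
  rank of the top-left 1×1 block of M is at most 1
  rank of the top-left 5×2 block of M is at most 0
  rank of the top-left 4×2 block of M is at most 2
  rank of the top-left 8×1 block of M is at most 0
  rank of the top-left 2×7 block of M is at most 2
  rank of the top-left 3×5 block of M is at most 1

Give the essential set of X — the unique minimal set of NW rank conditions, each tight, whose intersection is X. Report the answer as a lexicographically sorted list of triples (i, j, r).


The tightest implied rank at each (i,j), from the 22 conditions:

  row 1: 0 | 0 | 0 | 0 | 0 | 0 | 0 | 0 | 1 | 1
  row 2: 0 | 0 | 0 | 0 | 0 | 0 | 1 | 1 | 2 | 2
  row 3: 0 | 0 | 1 | 1 | 1 | 1 | 2 | 2 | 3 | 3
  row 4: 0 | 0 | 1 | 1 | 2 | 2 | 3 | 3 | 4 | 4
  row 5: 0 | 0 | 1 | 1 | 2 | 3 | 4 | 4 | 5 | 5
  row 6: 0 | 1 | 2 | 2 | 3 | 4 | 5 | 5 | 6 | 6
  row 7: 0 | 1 | 2 | 2 | 3 | 4 | 5 | 6 | 7 | 7
  row 8: 0 | 1 | 2 | 2 | 3 | 4 | 5 | 6 | 7 | 8
  row 9: 1 | 2 | 3 | 3 | 4 | 5 | 6 | 7 | 8 | 9
  row 10: 1 | 2 | 3 | 4 | 5 | 6 | 7 | 8 | 9 | 10

the unique w with this rank table is (9, 7, 3, 5, 6, 2, 8, 10, 1, 4).

6 SE-corners of the 27-cell Rothe diagram give Ess(w):

[(1, 8, 0), (2, 6, 0), (5, 2, 0), (5, 4, 1), (8, 1, 0), (8, 4, 2)]


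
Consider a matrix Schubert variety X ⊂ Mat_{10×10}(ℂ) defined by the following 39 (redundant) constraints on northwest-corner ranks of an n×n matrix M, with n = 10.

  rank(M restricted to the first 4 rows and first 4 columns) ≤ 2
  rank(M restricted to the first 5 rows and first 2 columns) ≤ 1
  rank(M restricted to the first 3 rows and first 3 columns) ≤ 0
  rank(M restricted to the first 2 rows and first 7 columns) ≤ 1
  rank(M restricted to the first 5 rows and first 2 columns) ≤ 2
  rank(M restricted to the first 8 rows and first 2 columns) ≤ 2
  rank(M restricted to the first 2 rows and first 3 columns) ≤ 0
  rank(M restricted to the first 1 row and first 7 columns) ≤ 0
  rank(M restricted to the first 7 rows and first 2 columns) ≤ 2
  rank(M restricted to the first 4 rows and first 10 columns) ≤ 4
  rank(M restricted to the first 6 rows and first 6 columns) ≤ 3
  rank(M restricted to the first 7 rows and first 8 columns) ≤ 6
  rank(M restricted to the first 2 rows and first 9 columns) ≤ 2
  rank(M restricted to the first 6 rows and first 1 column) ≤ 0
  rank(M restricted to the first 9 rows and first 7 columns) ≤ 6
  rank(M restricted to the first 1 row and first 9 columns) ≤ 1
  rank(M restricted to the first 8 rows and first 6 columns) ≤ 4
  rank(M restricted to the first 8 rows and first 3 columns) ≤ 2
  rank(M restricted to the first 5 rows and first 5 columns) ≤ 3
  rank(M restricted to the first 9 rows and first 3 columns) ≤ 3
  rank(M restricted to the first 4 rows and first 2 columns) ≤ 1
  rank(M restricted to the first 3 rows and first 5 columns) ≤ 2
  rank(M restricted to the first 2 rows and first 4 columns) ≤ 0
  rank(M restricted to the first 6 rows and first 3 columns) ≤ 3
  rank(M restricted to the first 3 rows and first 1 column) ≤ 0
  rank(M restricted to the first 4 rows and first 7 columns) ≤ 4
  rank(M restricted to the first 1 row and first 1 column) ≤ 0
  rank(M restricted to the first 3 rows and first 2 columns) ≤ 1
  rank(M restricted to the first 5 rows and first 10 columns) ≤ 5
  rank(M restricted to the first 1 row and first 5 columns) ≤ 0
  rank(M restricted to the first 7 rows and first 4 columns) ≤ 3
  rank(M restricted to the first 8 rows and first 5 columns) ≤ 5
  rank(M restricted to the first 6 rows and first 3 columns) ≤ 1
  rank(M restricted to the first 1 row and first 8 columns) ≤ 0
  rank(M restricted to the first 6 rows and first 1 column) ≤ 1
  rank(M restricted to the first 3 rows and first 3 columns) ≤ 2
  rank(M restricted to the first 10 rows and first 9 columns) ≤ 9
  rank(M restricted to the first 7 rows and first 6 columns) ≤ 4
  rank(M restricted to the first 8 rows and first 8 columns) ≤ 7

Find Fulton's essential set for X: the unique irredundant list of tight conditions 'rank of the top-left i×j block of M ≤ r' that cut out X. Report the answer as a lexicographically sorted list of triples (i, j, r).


Propagating the 39 rank bounds to every northwest block:

  R[1]: 0, 0, 0, 0, 0, 0, 0, 0, 1, 1
  R[2]: 0, 0, 0, 0, 1, 1, 1, 1, 2, 2
  R[3]: 0, 0, 0, 1, 2, 2, 2, 2, 3, 3
  R[4]: 0, 1, 1, 2, 3, 3, 3, 3, 4, 4
  R[5]: 0, 1, 1, 2, 3, 3, 4, 4, 5, 5
  R[6]: 0, 1, 1, 2, 3, 3, 4, 5, 6, 6
  R[7]: 1, 2, 2, 3, 4, 4, 5, 6, 7, 7
  R[8]: 1, 2, 2, 3, 4, 4, 5, 6, 7, 8
  R[9]: 1, 2, 3, 4, 5, 5, 6, 7, 8, 9
  R[10]: 1, 2, 3, 4, 5, 6, 7, 8, 9, 10

second differences of R give the permutation w = (9, 5, 4, 2, 7, 8, 1, 10, 3, 6).

8 SE-corners of the 24-cell Rothe diagram give Ess(w):

[(1, 8, 0), (2, 4, 0), (3, 3, 0), (6, 1, 0), (6, 3, 1), (6, 6, 3), (8, 3, 2), (8, 6, 4)]


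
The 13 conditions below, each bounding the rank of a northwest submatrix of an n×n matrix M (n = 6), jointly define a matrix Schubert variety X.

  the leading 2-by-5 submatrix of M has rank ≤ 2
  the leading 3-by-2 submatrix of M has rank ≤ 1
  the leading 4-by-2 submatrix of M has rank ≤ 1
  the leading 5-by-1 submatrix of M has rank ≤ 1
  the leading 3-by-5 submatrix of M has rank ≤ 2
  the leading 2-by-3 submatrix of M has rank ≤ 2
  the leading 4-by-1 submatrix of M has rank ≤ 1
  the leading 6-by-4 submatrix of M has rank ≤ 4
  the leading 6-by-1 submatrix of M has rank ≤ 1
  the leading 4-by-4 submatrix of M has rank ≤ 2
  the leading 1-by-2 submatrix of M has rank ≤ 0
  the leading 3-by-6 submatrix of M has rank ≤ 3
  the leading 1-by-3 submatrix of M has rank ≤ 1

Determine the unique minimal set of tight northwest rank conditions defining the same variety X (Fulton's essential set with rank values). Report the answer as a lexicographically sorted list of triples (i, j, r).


Rank table r_w(6×6) implied by the 13 constraints:

  i=1: 0 | 0 | 1 | 1 | 1 | 1
  i=2: 1 | 1 | 2 | 2 | 2 | 2
  i=3: 1 | 1 | 2 | 2 | 2 | 3
  i=4: 1 | 1 | 2 | 2 | 3 | 4
  i=5: 1 | 2 | 3 | 3 | 4 | 5
  i=6: 1 | 2 | 3 | 4 | 5 | 6

giving w = (3, 1, 6, 5, 2, 4) via Δ²R.

Fulton essential set (4 of the 7 Rothe cells):

[(1, 2, 0), (3, 5, 2), (4, 2, 1), (4, 4, 2)]


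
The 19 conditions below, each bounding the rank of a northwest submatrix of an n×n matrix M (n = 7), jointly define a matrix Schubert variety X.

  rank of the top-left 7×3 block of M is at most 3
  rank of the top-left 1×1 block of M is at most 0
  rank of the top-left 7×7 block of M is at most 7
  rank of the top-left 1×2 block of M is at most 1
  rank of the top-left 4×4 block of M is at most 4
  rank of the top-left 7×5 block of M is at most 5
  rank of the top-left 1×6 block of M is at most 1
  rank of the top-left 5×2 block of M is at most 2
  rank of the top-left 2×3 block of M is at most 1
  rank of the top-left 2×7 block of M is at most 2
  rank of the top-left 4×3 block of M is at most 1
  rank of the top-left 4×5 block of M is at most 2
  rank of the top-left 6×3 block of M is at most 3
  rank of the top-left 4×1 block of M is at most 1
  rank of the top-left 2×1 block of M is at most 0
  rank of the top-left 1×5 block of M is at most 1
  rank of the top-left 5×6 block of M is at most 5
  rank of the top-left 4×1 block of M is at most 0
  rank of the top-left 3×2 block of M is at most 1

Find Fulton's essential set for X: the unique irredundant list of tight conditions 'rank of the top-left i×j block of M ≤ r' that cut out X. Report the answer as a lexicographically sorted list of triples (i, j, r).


Recovering R(i,j) via the rank-extension bound from the 19 conditions:

  0 | 1 | 1 | 1 | 1 | 1 | 1
  0 | 1 | 1 | 2 | 2 | 2 | 2
  0 | 1 | 1 | 2 | 2 | 3 | 3
  0 | 1 | 1 | 2 | 2 | 3 | 4
  1 | 2 | 2 | 3 | 3 | 4 | 5
  1 | 2 | 3 | 4 | 4 | 5 | 6
  1 | 2 | 3 | 4 | 5 | 6 | 7

hence w(1..7) = (2, 4, 6, 7, 1, 3, 5).

3 SE-corners of the 9-cell Rothe diagram give Ess(w):

[(4, 1, 0), (4, 3, 1), (4, 5, 2)]
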